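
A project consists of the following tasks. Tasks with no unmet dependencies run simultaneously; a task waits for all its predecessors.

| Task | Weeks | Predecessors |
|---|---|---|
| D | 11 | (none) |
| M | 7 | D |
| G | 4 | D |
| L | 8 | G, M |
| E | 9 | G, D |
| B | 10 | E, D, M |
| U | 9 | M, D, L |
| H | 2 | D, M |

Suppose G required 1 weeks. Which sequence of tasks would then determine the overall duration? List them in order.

Critical path before the change: D→M→L→U = 11+7+8+9 = 35 giving 35 weeks.
The longest path through G is only 34 weeks, so G has float 1.
The critical path is still D→M→L→U; finish is now 35 weeks.

D, M, L, U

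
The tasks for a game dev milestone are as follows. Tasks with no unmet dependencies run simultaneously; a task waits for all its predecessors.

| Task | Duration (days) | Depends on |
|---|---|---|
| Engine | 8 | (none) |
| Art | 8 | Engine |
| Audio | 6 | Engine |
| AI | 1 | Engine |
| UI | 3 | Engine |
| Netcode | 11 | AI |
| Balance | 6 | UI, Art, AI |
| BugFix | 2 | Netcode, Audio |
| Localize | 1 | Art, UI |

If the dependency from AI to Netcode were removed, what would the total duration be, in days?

Original critical path: Engine→Art→Balance = 8+8+6 = 22 ⇒ 22 days.
Without AI→Netcode, Netcode's earliest start moves from 9 to 0.
New critical path: Engine→Art→Balance = 8+8+6 = 22 ⇒ 22 days.

22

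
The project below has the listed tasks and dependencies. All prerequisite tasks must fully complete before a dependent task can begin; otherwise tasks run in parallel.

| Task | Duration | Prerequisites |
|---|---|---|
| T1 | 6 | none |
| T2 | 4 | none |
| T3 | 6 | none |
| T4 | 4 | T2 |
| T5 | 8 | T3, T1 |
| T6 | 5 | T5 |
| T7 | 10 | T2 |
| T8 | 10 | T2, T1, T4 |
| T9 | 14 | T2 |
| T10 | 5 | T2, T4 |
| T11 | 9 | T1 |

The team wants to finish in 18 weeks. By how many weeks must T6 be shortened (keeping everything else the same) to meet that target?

1

Current finish: 19 weeks; target: 18.
T6 is on every critical path, so each week cut from T6 cuts the finish by one (this holds down to a finish of 18).
Need 19 − 18 = 1 week off T6 → T6 becomes 4 weeks, finish becomes 18.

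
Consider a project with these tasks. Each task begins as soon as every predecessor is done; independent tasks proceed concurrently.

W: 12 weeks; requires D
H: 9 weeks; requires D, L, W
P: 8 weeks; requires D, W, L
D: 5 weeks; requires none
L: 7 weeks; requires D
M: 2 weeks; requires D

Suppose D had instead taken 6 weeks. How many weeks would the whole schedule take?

As given, the longest chain is D→W→H = 5+12+9 = 26, so the finish is 26 weeks.
D is on the critical path; changing it to 6 makes that path 27 weeks.
The critical path is still D→W→H; finish is now 27 weeks.

27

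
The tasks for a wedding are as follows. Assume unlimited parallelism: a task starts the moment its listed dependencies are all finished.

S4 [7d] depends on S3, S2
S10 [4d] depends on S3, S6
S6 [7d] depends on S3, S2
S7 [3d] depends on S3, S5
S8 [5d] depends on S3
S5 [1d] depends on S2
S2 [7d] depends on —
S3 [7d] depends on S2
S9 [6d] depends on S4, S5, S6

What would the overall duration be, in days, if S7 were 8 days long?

Baseline: S2→S3→S4→S9 = 7+7+7+6 = 27 → 27 days.
S7 is off the critical path — its longest chain is 17 days, giving 10 of slack.
That remains the longest chain; total 27 days.

27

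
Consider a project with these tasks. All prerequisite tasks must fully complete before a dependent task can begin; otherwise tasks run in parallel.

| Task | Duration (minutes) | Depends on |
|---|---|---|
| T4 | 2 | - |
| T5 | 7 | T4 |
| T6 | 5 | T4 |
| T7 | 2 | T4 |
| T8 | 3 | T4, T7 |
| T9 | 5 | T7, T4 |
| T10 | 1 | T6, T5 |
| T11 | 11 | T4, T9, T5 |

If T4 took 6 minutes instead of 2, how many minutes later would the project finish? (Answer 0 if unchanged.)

4

The binding path is T4→T5→T11 = 2+7+11 = 20; finish at 20 minutes.
T4 is on the critical path; changing it to 6 makes that path 24 minutes.
No other chain overtakes it, so the finish is 24 minutes.
Change in finish: 24 − 20 = +4 minutes.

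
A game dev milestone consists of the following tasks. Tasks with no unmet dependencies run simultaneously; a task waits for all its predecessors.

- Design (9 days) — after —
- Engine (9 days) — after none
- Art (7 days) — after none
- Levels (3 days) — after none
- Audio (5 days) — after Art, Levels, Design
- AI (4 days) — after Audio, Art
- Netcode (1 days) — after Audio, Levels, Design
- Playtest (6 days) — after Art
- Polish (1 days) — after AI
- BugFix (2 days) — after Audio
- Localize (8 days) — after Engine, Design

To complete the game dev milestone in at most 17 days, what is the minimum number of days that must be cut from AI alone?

2

Current finish: 19 days; target: 17.
AI is on every critical path, so each day cut from AI cuts the finish by one (this holds down to a finish of 17).
Need 19 − 17 = 2 days off AI → AI becomes 2 days, finish becomes 17.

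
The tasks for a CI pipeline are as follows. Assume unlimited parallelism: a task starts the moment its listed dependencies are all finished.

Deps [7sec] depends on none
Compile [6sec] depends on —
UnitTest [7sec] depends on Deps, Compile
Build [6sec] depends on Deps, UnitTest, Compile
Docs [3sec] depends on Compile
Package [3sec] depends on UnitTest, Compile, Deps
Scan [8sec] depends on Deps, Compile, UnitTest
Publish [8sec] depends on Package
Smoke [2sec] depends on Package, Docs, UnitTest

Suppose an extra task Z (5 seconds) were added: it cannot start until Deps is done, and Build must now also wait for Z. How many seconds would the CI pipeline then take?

Originally the CI pipeline takes 25 seconds.
With Z inserted, Build now waits for max(Deps, UnitTest, Compile, Z).
New critical path: Deps→UnitTest→Package→Publish = 7+7+3+8 = 25 ⇒ 25 seconds.

25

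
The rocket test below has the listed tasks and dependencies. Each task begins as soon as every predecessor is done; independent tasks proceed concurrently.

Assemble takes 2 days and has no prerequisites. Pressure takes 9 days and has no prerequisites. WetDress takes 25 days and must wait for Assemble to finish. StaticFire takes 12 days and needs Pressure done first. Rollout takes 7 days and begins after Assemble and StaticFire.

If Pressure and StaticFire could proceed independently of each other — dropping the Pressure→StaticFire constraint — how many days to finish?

Original critical path: Pressure→StaticFire→Rollout = 9+12+7 = 28 ⇒ 28 days.
Without Pressure→StaticFire, StaticFire's earliest start moves from 9 to 0.
New critical path: Assemble→WetDress = 2+25 = 27 ⇒ 27 days.

27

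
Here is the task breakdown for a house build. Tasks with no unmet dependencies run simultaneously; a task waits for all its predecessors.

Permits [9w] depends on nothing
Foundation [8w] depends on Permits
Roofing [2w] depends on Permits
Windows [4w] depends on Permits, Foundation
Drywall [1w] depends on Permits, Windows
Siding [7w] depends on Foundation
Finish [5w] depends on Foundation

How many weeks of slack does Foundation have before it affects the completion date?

0

Permits→Foundation→Siding = 9+8+7 = 24 sets the makespan at 24 weeks.
Foundation finishes as early as 17 and must finish by 17.
So Foundation can slip 17 − 17 = 0 weeks.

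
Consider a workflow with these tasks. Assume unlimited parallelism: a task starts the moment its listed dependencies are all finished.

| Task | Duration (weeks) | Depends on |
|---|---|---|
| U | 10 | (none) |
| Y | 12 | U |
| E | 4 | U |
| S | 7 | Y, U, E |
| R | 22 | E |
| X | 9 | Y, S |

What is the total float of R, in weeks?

The longest chain is U→Y→S→X = 10+12+7+9 = 38; overall finish 38 weeks.
The longest chain containing R totals 36 weeks.
Float = 38 − 36 = 2.

2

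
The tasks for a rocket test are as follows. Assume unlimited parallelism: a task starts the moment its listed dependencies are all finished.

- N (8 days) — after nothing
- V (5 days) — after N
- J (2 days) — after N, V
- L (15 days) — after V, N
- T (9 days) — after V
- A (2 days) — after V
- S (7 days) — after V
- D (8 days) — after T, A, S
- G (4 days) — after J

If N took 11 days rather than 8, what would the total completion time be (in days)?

33

Critical path before the change: N→V→T→D = 8+5+9+8 = 30 giving 30 days.
N is on the critical path; changing it to 11 makes that path 33 days.
That remains the longest chain; total 33 days.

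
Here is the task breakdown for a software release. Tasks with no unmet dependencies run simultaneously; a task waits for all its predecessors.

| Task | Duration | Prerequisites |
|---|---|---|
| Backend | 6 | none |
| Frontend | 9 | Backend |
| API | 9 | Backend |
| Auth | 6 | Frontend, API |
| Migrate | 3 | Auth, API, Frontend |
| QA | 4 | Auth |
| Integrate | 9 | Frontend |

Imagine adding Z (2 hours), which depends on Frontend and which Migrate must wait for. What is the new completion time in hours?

25

Originally the project takes 25 hours.
With Z inserted, Migrate now waits for max(Auth, API, Frontend, Z).
New critical path: Backend→Frontend→Auth→QA = 6+9+6+4 = 25 ⇒ 25 hours.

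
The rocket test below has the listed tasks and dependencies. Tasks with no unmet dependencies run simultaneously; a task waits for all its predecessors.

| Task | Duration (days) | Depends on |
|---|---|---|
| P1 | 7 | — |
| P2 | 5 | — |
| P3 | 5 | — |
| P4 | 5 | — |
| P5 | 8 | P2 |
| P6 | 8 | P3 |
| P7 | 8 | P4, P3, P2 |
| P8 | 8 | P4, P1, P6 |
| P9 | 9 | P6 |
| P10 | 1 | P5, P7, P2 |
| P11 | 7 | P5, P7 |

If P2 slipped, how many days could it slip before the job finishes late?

2

P3→P6→P9 = 5+8+9 = 22 sets the makespan at 22 days.
Longest path through P2: 20 days (earliest finish 5, latest finish 7).
Float = 22 − 20 = 2.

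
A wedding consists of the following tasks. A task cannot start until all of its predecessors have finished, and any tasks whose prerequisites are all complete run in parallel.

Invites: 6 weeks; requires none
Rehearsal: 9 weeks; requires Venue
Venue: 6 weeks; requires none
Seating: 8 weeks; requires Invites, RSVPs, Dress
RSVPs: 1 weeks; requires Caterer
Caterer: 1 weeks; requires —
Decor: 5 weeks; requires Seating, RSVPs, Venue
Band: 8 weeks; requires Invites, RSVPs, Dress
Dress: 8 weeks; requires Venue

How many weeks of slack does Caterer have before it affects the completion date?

The longest chain is Venue→Dress→Seating→Decor = 6+8+8+5 = 27; overall finish 27 weeks.
Caterer finishes as early as 1 and must finish by 13.
Slack of Caterer = 12 − 0 = 12 weeks.

12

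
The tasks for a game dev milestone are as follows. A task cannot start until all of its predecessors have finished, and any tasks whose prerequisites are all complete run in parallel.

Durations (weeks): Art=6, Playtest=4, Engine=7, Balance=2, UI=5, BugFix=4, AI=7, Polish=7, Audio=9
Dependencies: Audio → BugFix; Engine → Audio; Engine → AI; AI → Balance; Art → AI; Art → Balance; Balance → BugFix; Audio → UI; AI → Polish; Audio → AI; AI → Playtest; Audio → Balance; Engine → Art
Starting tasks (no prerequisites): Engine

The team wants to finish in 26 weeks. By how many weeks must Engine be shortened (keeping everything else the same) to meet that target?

4

Current finish: 30 weeks; target: 26.
Engine is on every critical path, so each week cut from Engine cuts the finish by one (this holds down to a finish of 24).
Need 30 − 26 = 4 weeks off Engine → Engine becomes 3 weeks, finish becomes 26.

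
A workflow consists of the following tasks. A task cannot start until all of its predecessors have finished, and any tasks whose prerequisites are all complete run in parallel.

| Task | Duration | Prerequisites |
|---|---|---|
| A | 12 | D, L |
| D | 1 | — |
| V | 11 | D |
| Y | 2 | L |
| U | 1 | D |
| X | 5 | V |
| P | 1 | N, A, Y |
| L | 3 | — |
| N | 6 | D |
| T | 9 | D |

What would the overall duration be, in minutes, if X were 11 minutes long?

Baseline: D→V→X = 1+11+5 = 17 → 17 minutes.
Since X is critical, the +6 change carries straight to that chain (now 23 minutes).
That remains the longest chain; total 23 minutes.

23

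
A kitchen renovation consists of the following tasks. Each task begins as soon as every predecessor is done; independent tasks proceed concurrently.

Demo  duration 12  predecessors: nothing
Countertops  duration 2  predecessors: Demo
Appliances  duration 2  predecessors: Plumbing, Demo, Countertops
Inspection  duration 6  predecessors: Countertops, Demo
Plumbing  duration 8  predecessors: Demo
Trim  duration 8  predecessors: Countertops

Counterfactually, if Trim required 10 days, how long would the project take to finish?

The binding path is Demo→Countertops→Trim = 12+2+8 = 22; finish at 22 days.
Since Trim is critical, the +2 change carries straight to that chain (now 24 days).
That remains the longest chain; total 24 days.

24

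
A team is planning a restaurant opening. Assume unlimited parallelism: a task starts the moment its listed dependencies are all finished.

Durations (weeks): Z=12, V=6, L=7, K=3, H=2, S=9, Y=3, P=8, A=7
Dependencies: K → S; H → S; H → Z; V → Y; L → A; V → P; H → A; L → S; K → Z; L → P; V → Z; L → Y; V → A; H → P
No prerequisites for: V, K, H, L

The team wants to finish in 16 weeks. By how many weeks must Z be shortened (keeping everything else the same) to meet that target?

2

Current finish: 18 weeks; target: 16.
Z is on every critical path, so each week cut from Z cuts the finish by one (this holds down to a finish of 16).
Need 18 − 16 = 2 weeks off Z → Z becomes 10 weeks, finish becomes 16.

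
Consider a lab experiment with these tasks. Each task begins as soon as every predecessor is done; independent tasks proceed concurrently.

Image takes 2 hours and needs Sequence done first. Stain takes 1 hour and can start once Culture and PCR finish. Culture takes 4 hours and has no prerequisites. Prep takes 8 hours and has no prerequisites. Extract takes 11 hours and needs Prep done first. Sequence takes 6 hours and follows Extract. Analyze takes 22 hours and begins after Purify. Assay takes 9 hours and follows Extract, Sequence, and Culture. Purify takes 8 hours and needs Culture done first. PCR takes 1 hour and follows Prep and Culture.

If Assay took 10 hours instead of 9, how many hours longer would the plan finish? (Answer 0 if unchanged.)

Actual critical path: Prep→Extract→Sequence→Assay = 8+11+6+9 = 34 ⇒ 34 hours.
Since Assay is critical, the +1 change carries straight to that chain (now 35 hours).
That remains the longest chain; total 35 hours.
Change in finish: 35 − 34 = +1 hours.

1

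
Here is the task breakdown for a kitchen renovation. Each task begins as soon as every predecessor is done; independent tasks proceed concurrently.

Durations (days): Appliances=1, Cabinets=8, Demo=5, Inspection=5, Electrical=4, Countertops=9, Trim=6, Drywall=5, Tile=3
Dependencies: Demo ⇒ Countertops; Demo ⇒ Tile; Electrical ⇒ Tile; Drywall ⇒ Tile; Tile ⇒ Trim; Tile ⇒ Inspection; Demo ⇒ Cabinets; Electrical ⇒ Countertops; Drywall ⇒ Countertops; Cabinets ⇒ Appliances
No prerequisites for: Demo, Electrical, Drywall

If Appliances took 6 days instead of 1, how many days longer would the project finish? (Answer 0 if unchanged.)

5

Actual critical path: Demo→Cabinets→Appliances = 5+8+1 = 14 ⇒ 14 days.
Appliances is on the critical path; changing it to 6 makes that path 19 days.
No other chain overtakes it, so the finish is 19 days.
Change in finish: 19 − 14 = +5 days.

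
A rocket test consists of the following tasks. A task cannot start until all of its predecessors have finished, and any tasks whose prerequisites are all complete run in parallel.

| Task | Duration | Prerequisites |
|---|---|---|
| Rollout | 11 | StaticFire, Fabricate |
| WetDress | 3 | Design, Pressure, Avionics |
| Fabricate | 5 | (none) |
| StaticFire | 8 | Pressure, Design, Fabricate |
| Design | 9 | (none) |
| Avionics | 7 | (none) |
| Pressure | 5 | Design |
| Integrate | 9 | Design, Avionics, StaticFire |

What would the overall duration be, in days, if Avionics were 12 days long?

33

Actual critical path: Design→Pressure→StaticFire→Rollout = 9+5+8+11 = 33 ⇒ 33 days.
Avionics is off the critical path — its longest chain is 16 days, giving 17 of slack.
No other chain overtakes it, so the finish is 33 days.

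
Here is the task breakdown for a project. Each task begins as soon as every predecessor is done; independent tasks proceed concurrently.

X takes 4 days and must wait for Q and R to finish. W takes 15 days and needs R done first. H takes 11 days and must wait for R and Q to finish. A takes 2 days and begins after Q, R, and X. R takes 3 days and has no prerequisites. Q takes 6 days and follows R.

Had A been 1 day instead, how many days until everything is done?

The binding path is R→Q→H = 3+6+11 = 20; finish at 20 days.
A has 5 days of float (longest path through it is 15).
That remains the longest chain; total 20 days.

20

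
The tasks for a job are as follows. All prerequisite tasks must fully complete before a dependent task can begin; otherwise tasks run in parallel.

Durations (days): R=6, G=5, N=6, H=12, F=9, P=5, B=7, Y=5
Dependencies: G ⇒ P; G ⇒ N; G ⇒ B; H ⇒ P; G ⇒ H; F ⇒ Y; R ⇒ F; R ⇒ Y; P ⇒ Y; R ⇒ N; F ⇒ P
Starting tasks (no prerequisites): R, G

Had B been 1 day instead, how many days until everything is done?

27

Critical path before the change: G→H→P→Y = 5+12+5+5 = 27 giving 27 days.
B has 15 days of float (longest path through it is 12).
That remains the longest chain; total 27 days.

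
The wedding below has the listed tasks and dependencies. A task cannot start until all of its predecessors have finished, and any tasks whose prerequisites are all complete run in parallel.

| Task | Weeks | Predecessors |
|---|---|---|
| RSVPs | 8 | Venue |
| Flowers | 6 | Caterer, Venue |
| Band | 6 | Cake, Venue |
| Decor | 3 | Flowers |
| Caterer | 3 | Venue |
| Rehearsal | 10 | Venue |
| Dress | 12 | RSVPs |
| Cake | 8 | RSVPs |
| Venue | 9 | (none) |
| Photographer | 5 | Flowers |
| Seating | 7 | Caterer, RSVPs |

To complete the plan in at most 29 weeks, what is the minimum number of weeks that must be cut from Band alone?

2

Current finish: 31 weeks; target: 29.
Band is on every critical path, so each week cut from Band cuts the finish by one (this holds down to a finish of 29).
Need 31 − 29 = 2 weeks off Band → Band becomes 4 weeks, finish becomes 29.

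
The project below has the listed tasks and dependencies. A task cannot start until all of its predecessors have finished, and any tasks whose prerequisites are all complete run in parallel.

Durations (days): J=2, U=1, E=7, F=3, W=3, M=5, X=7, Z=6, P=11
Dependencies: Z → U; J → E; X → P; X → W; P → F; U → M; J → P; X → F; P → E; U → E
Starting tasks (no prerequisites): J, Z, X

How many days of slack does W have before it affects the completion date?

Critical path: X→P→E = 7+11+7 = 25, so the finish is 25 days.
Longest path through W: 10 days (earliest finish 10, latest finish 25).
Slack of W = 22 − 7 = 15 days.

15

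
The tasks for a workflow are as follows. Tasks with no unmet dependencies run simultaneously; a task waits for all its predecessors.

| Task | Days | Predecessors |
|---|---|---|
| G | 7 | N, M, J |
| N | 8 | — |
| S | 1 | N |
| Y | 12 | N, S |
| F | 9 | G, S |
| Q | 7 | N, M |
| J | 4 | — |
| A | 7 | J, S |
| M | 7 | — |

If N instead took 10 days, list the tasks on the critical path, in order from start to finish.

N, G, F

The binding path is N→G→F = 8+7+9 = 24; finish at 24 days.
N lies on that path, so at 10 days the path becomes 26 days.
No other chain overtakes it, so the finish is 26 days.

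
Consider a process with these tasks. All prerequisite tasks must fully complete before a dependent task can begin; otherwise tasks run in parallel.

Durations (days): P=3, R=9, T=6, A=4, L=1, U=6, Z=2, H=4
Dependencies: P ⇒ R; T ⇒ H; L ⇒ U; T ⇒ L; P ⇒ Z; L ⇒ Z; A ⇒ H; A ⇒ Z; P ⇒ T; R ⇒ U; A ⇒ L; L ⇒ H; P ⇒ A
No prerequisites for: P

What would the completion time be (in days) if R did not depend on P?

16

Before: longest chain P→R→U = 3+9+6 = 18, finish 18.
Without P→R, R's earliest start moves from 3 to 0.
After: P→T→L→U = 3+6+1+6 = 16 → 16 days.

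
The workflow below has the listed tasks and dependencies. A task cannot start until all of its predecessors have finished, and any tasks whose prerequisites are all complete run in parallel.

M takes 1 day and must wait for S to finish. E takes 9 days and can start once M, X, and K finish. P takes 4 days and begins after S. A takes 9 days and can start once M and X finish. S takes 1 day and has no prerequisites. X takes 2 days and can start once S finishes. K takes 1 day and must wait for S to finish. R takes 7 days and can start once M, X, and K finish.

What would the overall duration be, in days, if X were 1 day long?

Actual critical path: S→X→A = 1+2+9 = 12 ⇒ 12 days.
X lies on that path, so at 1 day the path becomes 11 days.
Now S→M→A = 1+1+9 = 11 is longest, so the finish becomes 11 days.

11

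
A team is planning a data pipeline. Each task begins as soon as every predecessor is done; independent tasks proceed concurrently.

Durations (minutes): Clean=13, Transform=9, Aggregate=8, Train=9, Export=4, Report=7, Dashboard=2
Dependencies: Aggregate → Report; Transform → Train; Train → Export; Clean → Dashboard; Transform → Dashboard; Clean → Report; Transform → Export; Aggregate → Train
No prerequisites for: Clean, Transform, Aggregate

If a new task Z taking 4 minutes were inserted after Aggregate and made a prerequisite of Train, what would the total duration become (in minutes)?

25

Originally the schedule takes 22 minutes.
With Z inserted, Train now waits for max(Transform, Aggregate, Z).
New critical path: Aggregate→Z→Train→Export = 8+4+9+4 = 25 ⇒ 25 minutes.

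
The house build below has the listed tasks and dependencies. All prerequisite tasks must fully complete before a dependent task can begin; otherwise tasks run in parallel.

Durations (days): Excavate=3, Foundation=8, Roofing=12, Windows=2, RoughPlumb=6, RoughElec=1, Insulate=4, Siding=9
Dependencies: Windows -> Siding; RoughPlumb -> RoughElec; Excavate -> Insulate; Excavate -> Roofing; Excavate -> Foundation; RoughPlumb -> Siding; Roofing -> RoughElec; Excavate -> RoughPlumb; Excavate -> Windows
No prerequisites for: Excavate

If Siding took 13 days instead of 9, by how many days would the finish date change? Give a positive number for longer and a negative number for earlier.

Baseline: Excavate→RoughPlumb→Siding = 3+6+9 = 18 → 18 days.
Siding is on the critical path; changing it to 13 makes that path 22 days.
The critical path is still Excavate→RoughPlumb→Siding; finish is now 22 days.
Change in finish: 22 − 18 = +4 days.

4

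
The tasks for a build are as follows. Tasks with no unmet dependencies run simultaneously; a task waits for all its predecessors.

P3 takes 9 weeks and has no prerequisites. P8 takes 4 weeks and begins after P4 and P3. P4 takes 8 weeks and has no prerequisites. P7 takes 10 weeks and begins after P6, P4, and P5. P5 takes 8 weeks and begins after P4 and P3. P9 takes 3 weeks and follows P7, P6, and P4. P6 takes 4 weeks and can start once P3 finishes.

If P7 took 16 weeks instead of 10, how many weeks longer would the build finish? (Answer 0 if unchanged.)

6

As given, the longest chain is P3→P5→P7→P9 = 9+8+10+3 = 30, so the finish is 30 weeks.
P7 lies on that path, so at 16 weeks the path becomes 36 weeks.
The critical path is still P3→P5→P7→P9; finish is now 36 weeks.
Change in finish: 36 − 30 = +6 weeks.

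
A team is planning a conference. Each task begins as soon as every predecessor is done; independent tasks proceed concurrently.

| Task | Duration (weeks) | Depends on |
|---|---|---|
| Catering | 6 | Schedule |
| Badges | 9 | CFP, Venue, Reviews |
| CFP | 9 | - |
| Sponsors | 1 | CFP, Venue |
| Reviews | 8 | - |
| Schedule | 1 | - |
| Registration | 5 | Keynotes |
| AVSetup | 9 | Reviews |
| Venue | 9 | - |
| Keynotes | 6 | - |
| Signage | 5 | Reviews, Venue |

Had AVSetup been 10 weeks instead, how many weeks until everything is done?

The binding path is Venue→Badges = 9+9 = 18; finish at 18 weeks.
AVSetup has 1 week of float (longest path through it is 17).
The critical path is still Venue→Badges; finish is now 18 weeks.

18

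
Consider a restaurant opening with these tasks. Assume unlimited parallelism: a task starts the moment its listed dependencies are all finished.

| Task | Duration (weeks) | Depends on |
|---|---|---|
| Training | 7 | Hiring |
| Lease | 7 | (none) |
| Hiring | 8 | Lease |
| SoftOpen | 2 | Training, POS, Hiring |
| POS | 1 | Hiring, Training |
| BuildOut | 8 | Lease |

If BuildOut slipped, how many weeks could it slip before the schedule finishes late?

10

The longest chain is Lease→Hiring→Training→POS→SoftOpen = 7+8+7+1+2 = 25; overall finish 25 weeks.
The longest chain containing BuildOut totals 15 weeks.
Float = 25 − 15 = 10.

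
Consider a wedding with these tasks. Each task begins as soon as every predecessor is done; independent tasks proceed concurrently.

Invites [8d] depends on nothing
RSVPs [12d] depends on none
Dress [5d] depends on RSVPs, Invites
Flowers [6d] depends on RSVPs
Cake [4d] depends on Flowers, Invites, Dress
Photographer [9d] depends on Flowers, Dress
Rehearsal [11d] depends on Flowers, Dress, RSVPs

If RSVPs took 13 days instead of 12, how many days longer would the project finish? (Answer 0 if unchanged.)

Critical path before the change: RSVPs→Flowers→Rehearsal = 12+6+11 = 29 giving 29 days.
RSVPs is on the critical path; changing it to 13 makes that path 30 days.
That remains the longest chain; total 30 days.
Change in finish: 30 − 29 = +1 days.

1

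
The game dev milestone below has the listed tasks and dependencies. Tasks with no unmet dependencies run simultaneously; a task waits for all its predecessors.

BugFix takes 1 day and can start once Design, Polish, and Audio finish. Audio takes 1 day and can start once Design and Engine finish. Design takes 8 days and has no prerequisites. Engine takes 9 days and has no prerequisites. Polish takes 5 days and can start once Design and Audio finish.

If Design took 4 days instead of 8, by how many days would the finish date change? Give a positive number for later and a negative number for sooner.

0

As given, the longest chain is Engine→Audio→Polish→BugFix = 9+1+5+1 = 16, so the finish is 16 days.
The longest path through Design is only 15 days, so Design has float 1.
No other chain overtakes it, so the finish is 16 days.
Change in finish: 16 − 16 = +0 days.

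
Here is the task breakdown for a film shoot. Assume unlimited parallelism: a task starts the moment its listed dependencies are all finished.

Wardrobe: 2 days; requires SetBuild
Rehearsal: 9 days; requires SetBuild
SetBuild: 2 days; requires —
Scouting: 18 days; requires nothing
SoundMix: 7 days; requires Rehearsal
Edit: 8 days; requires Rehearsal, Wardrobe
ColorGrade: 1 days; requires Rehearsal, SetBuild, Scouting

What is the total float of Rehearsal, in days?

Scouting→ColorGrade = 18+1 = 19 sets the makespan at 19 days.
Longest path through Rehearsal: 19 days (earliest finish 11, latest finish 11).
Float = 19 − 19 = 0.

0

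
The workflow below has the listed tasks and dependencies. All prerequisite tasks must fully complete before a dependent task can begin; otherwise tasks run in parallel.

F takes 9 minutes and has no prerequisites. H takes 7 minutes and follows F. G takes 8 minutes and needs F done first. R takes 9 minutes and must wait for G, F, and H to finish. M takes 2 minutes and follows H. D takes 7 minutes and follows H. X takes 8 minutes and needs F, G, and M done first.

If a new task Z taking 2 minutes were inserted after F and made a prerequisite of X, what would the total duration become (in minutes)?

26

Originally the plan takes 26 minutes.
With Z inserted, X now waits for max(F, G, M, Z).
New critical path: F→H→M→X = 9+7+2+8 = 26 ⇒ 26 minutes.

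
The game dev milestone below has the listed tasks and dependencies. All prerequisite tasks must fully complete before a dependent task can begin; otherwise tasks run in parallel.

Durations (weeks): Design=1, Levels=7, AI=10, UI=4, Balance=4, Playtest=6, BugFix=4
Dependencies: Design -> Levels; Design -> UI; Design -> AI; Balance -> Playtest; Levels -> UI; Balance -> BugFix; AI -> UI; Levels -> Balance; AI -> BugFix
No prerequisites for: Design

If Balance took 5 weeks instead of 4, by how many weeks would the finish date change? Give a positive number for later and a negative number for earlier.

1

The binding path is Design→Levels→Balance→Playtest = 1+7+4+6 = 18; finish at 18 weeks.
Balance lies on that path, so at 5 weeks the path becomes 19 weeks.
The critical path is still Design→Levels→Balance→Playtest; finish is now 19 weeks.
Change in finish: 19 − 18 = +1 weeks.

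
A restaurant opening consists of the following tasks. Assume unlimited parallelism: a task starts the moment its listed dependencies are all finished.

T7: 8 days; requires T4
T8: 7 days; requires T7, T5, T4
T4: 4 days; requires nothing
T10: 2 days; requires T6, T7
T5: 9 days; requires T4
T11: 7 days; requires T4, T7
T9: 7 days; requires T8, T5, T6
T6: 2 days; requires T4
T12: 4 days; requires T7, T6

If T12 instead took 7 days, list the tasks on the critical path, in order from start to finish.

As given, the longest chain is T4→T5→T8→T9 = 4+9+7+7 = 27, so the finish is 27 days.
The longest path through T12 is only 16 days, so T12 has float 11.
That remains the longest chain; total 27 days.

T4, T5, T8, T9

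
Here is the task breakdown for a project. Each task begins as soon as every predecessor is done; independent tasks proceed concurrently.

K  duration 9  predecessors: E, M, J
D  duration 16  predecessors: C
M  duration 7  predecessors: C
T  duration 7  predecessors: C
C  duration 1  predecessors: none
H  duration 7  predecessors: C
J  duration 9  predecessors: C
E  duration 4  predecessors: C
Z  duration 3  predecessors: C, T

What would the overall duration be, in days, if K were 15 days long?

25

The binding path is C→J→K = 1+9+9 = 19; finish at 19 days.
Since K is critical, the +6 change carries straight to that chain (now 25 days).
The critical path is still C→J→K; finish is now 25 days.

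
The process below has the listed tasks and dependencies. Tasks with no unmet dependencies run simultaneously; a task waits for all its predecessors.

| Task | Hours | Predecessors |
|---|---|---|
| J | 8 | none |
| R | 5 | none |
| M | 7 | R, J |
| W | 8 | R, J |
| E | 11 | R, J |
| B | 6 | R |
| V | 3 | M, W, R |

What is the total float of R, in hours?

Critical path: J→W→V = 8+8+3 = 19, so the finish is 19 hours.
R finishes as early as 5 and must finish by 8.
Float = 19 − 16 = 3.

3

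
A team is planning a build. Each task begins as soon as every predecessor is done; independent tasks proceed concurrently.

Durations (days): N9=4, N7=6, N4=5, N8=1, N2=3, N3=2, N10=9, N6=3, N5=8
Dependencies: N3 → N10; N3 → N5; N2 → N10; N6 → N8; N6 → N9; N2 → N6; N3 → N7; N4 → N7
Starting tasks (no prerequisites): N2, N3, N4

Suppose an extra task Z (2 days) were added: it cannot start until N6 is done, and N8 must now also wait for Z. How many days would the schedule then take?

12

Originally the schedule takes 12 days.
With Z inserted, N8 now waits for max(N6, Z).
New critical path: N2→N10 = 3+9 = 12 ⇒ 12 days.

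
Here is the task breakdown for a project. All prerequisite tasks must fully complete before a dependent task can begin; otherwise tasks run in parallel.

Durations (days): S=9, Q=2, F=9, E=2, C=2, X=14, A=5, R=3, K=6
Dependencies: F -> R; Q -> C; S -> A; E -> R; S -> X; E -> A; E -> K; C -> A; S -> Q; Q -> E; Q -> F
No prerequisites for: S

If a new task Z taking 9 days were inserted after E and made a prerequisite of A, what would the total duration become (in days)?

Originally the project takes 23 days.
With Z inserted, A now waits for max(C, E, S, Z).
New critical path: S→Q→E→Z→A = 9+2+2+9+5 = 27 ⇒ 27 days.

27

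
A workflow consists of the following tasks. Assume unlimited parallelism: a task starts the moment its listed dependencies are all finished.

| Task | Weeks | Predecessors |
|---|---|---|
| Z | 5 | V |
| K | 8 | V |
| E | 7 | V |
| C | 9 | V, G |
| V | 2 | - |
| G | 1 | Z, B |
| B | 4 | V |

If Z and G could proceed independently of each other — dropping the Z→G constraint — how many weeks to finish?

Before: longest chain V→Z→G→C = 2+5+1+9 = 17, finish 17.
Without Z→G, G's earliest start moves from 7 to 6.
The longest chain is now V→B→G→C = 2+4+1+9 = 16, so the plan takes 16 weeks.

16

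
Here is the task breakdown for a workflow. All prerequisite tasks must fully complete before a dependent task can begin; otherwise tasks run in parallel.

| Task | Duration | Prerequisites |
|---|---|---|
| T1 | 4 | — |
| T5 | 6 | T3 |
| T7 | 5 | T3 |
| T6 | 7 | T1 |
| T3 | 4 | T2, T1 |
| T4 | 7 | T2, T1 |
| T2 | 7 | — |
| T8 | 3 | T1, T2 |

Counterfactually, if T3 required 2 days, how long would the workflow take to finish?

The binding path is T2→T3→T5 = 7+4+6 = 17; finish at 17 days.
T3 is on the critical path; changing it to 2 makes that path 15 days.
The critical path is still T2→T3→T5; finish is now 15 days.

15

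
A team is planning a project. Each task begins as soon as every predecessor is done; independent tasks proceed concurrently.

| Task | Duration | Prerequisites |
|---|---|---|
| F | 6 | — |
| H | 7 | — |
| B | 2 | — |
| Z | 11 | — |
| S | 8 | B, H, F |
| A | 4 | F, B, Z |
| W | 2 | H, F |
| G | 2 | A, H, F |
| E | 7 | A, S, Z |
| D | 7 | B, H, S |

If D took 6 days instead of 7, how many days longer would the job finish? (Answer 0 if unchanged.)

Critical path before the change: H→S→D = 7+8+7 = 22 giving 22 days.
D is on the critical path; changing it to 6 makes that path 21 days.
Now H→S→E = 7+8+7 = 22 is longest, so the finish becomes 22 days.
Change in finish: 22 − 22 = +0 days.

0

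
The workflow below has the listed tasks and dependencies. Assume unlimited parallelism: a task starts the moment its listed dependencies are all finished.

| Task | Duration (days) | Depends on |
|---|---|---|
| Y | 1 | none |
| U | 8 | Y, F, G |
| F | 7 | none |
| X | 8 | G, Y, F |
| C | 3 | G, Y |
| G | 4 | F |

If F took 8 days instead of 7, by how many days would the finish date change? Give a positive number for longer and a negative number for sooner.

Baseline: F→G→U = 7+4+8 = 19 → 19 days.
Since F is critical, the +1 change carries straight to that chain (now 20 days).
That remains the longest chain; total 20 days.
Change in finish: 20 − 19 = +1 days.

1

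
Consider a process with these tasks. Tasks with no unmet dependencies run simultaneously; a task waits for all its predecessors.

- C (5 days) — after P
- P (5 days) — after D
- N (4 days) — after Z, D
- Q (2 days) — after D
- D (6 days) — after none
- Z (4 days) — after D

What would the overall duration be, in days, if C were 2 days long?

14

Critical path before the change: D→P→C = 6+5+5 = 16 giving 16 days.
Since C is critical, the -3 change carries straight to that chain (now 13 days).
Now D→Z→N = 6+4+4 = 14 is longest, so the finish becomes 14 days.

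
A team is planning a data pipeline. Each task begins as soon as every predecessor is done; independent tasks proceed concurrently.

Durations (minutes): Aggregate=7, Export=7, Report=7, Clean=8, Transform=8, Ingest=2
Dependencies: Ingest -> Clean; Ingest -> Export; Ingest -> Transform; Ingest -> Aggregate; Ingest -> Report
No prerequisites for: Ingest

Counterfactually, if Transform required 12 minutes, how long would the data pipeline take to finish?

As given, the longest chain is Ingest→Transform = 2+8 = 10, so the finish is 10 minutes.
Since Transform is critical, the +4 change carries straight to that chain (now 14 minutes).
The critical path is still Ingest→Transform; finish is now 14 minutes.

14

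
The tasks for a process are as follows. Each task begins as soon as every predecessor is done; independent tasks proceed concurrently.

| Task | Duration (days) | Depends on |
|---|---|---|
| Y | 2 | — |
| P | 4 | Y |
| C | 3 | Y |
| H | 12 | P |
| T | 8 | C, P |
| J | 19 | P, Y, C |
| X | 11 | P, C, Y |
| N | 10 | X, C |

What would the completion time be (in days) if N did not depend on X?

Before: longest chain Y→P→X→N = 2+4+11+10 = 27, finish 27.
Without X→N, N's earliest start moves from 17 to 5.
After: Y→P→J = 2+4+19 = 25 → 25 days.

25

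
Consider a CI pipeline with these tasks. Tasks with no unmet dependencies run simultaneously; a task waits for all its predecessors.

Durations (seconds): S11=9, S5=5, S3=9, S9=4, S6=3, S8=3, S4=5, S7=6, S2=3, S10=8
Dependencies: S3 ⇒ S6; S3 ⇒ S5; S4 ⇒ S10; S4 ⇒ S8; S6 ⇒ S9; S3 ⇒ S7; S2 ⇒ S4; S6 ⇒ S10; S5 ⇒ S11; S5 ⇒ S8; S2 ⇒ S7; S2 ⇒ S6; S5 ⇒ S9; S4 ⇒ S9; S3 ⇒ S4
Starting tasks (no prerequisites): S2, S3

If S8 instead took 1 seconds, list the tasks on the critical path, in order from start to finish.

The binding path is S3→S5→S11 = 9+5+9 = 23; finish at 23 seconds.
The longest path through S8 is only 17 seconds, so S8 has float 6.
The critical path is still S3→S5→S11; finish is now 23 seconds.

S3, S5, S11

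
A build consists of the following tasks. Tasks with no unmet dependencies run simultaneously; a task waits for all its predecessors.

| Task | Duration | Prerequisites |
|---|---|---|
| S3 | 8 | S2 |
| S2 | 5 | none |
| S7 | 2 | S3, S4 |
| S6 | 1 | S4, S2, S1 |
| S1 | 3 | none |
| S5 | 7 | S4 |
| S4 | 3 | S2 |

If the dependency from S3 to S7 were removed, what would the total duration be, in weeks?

15

With the dependency in place, S2→S3→S7 = 5+8+2 = 15 sets the finish at 15 weeks.
Without S3→S7, S7's earliest start moves from 13 to 8.
After: S2→S4→S5 = 5+3+7 = 15 → 15 weeks.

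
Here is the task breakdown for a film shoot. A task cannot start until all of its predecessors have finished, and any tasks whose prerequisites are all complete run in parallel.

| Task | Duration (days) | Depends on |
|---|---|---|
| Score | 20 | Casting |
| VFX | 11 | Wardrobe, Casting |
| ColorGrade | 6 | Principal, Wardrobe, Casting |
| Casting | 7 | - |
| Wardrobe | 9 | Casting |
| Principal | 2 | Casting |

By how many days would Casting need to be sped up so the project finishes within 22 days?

5

Current finish: 27 days; target: 22.
Casting is on every critical path, so each day cut from Casting cuts the finish by one (this holds down to a finish of 21).
Need 27 − 22 = 5 days off Casting → Casting becomes 2 days, finish becomes 22.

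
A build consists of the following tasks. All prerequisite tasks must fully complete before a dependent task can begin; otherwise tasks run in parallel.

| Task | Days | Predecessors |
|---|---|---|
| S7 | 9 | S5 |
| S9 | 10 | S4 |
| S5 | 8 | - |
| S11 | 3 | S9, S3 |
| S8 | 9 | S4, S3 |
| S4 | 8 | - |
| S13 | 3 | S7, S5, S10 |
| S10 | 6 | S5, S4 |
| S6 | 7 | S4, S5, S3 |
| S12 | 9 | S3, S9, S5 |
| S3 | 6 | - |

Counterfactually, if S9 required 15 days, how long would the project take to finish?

32

As given, the longest chain is S4→S9→S12 = 8+10+9 = 27, so the finish is 27 days.
S9 lies on that path, so at 15 days the path becomes 32 days.
The critical path is still S4→S9→S12; finish is now 32 days.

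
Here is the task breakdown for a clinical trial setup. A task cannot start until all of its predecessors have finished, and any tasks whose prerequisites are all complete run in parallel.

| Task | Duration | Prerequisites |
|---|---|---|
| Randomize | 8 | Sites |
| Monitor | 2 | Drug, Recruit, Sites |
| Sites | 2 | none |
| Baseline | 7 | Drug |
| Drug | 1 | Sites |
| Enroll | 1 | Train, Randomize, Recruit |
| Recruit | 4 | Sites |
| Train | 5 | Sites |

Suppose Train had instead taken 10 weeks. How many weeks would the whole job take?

13

Baseline: Sites→Randomize→Enroll = 2+8+1 = 11 → 11 weeks.
Train has 3 weeks of float (longest path through it is 8).
Now Sites→Train→Enroll = 2+10+1 = 13 is longest, so the finish becomes 13 weeks.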